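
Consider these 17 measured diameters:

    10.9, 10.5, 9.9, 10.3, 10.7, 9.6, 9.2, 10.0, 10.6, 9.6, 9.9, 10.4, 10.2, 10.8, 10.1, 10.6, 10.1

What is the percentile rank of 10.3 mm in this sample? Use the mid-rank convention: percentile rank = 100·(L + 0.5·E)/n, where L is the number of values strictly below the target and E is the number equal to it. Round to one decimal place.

Sorted: 9.2, 9.6, 9.6, 9.9, 9.9, 10.0, 10.1, 10.1, 10.2, 10.3, 10.4, 10.5, 10.6, 10.6, 10.7, 10.8, 10.9.
Count below 10.3: L = 9; count equal: E = 1; n = 17.
Percentile rank = 100·(9 + 0.5·1)/17 = 100·9.5/17 = 55.88.

55.9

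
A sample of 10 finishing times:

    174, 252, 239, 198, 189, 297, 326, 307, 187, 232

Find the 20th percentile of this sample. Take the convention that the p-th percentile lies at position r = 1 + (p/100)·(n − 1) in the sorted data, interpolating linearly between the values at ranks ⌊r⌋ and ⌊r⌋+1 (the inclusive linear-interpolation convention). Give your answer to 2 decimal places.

Sorted: 174, 187, 189, 198, 232, 239, 252, 297, 307, 326.
n = 10.
r = 1 + (20/100)·(10 − 1) = 1 + 1.8 = 2.8.
Rank 2 is 187 and rank 3 is 189.
Interpolate: 187 + 0.8·(189 − 187) = 187 + 0.8·2 = 188.6.

188.60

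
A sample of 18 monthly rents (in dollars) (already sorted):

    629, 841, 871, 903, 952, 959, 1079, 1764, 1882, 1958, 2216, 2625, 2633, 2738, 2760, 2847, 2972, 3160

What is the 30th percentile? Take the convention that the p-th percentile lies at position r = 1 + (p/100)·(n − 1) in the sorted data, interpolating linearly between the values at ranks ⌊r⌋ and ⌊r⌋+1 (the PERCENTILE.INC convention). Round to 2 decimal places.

971.00

n = 18.
r = 1 + (30/100)·(18 − 1) = 1 + 5.1 = 6.1.
Rank 6 is 959 and rank 7 is 1079.
Interpolate: 959 + 0.1·(1079 − 959) = 959 + 0.1·120 = 971.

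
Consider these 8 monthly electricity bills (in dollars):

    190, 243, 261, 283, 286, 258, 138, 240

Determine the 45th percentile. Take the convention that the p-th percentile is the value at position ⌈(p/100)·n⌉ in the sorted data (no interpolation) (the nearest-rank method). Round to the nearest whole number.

243

Sorted: 138, 190, 240, 243, 258, 261, 283, 286.
n = 8.
Position = ⌈45/100 · 8⌉ = ⌈3.6⌉ = 4.
The value at rank 4 is 243.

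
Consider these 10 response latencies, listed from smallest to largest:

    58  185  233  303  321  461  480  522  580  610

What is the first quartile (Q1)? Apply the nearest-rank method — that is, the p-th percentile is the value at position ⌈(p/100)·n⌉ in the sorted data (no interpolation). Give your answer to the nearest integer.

233

n = 10.
Position = ⌈25/100 · 10⌉ = ⌈2.5⌉ = 3.
The value at rank 3 is 233.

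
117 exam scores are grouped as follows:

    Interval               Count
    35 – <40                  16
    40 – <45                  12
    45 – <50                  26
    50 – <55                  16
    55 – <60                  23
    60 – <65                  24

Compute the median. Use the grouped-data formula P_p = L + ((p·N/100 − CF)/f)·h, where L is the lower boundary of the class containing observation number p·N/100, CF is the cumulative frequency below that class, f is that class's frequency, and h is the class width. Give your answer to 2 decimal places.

51.41

N = 117; target position k = 50/100 · 117 = 58.5.
Cumulative frequencies: 16, 28, 54, 70, 93, 117.
Observation 58.5 falls in the class 50 – <55.
L = 50, CF = 54, f = 16, h = 5.
P50 = 50 + ((58.5 − 54)/16)·5 = 50 + 1.40625 = 51.4062.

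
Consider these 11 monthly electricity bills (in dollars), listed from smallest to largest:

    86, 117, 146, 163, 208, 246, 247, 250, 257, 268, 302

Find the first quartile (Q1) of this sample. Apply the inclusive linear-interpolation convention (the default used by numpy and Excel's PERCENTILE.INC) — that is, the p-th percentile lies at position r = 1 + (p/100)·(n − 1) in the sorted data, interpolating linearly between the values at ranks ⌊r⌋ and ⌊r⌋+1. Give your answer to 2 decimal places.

n = 11.
r = 1 + (25/100)·(11 − 1) = 1 + 2.5 = 3.5.
Rank 3 is 146 and rank 4 is 163.
Interpolate: 146 + 0.5·(163 − 146) = 146 + 0.5·17 = 154.5.

154.50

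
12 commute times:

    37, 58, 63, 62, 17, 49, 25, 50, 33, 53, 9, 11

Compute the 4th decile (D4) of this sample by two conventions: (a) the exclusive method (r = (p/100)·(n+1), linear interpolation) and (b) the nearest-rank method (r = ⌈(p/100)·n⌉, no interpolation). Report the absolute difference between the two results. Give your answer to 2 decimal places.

Sorted: 9, 11, 17, 25, 33, 37, 49, 50, 53, 58, 62, 63.
n = 12.
(a) r = 5.2; between ranks 5 (33) and 6 (37): 33.8.
(b) the nearest-rank method: rank 5 → 33.
|33.8 − 33| = 0.8.

0.80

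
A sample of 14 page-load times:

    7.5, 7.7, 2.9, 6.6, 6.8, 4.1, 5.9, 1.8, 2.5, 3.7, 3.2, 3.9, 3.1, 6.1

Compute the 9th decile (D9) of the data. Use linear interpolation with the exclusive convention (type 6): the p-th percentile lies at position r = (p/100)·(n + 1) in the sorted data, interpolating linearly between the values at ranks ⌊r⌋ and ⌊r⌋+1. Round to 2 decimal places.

7.60

Sorted: 1.8, 2.5, 2.9, 3.1, 3.2, 3.7, 3.9, 4.1, 5.9, 6.1, 6.6, 6.8, 7.5, 7.7.
n = 14.
r = (90/100)·(14 + 1) = 13.5.
Rank 13 is 7.5 and rank 14 is 7.7.
Interpolate: 7.5 + 0.5·(7.7 − 7.5) = 7.5 + 0.5·0.2 = 7.6.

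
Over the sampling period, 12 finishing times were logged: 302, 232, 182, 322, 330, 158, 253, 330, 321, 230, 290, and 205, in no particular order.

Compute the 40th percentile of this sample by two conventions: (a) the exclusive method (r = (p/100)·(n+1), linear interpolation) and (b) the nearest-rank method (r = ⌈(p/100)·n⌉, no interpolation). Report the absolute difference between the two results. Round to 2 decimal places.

Sorted: 158, 182, 205, 230, 232, 253, 290, 302, 321, 322, 330, 330.
n = 12.
(a) r = 5.2; between ranks 5 (232) and 6 (253): 236.2.
(b) the nearest-rank method: rank 5 → 232.
|236.2 − 232| = 4.2.

4.20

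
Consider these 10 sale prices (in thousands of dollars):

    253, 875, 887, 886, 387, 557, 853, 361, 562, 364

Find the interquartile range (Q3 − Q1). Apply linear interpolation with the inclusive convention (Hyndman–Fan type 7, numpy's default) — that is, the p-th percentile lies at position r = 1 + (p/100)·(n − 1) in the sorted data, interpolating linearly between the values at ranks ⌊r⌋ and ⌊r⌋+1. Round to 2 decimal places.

Sorted: 253, 361, 364, 387, 557, 562, 853, 875, 886, 887.
n = 10.
P25: r = 3.25; ranks 3–4 are 364, 387; interpolating gives 369.75.
P75: r = 7.75; ranks 7–8 are 853, 875; interpolating gives 869.5.
Difference: 869.5 − 369.75 = 499.75.

499.75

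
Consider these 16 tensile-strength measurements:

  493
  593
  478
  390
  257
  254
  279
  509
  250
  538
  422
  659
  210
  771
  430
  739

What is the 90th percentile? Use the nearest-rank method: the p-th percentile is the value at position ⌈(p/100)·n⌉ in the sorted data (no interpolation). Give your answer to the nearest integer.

Sorted: 210, 250, 254, 257, 279, 390, 422, 430, 478, 493, 509, 538, 593, 659, 739, 771.
n = 16.
Position = ⌈90/100 · 16⌉ = ⌈14.4⌉ = 15.
The value at rank 15 is 739.

739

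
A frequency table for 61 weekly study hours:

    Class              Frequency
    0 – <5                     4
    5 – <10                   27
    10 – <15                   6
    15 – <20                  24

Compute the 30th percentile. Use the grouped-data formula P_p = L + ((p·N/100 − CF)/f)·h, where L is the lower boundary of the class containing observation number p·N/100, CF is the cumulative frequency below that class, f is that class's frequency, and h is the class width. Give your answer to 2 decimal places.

N = 61; target position k = 30/100 · 61 = 18.3.
Cumulative frequencies: 4, 31, 37, 61.
Observation 18.3 falls in the class 5 – <10.
L = 5, CF = 4, f = 27, h = 5.
P30 = 5 + ((18.3 − 4)/27)·5 = 5 + 2.64815 = 7.64815.

7.65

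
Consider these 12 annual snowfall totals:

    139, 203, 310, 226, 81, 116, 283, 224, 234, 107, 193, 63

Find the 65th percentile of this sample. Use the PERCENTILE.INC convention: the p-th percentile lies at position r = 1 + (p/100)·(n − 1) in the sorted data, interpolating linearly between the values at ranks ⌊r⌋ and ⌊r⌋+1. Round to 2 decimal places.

Sorted: 63, 81, 107, 116, 139, 193, 203, 224, 226, 234, 283, 310.
n = 12.
r = 1 + (65/100)·(12 − 1) = 1 + 7.15 = 8.15.
Rank 8 is 224 and rank 9 is 226.
Interpolate: 224 + 0.15·(226 − 224) = 224 + 0.15·2 = 224.3.

224.30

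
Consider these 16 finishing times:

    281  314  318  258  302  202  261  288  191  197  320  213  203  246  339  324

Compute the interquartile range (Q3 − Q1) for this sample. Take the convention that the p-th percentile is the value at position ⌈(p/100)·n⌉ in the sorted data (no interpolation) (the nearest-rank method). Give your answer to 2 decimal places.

111.00

Sorted: 191, 197, 202, 203, 213, 246, 258, 261, 281, 288, 302, 314, 318, 320, 324, 339.
n = 16.
P25: rank ⌈25/100·16⌉ = 4 → 203.
P75: rank ⌈75/100·16⌉ = 12 → 314.
Difference: 314 − 203 = 111.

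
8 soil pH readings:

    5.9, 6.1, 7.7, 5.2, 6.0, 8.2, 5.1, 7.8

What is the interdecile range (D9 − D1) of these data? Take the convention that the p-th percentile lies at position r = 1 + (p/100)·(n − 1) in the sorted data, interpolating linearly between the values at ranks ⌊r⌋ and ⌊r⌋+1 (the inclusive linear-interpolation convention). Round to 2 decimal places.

Sorted: 5.1, 5.2, 5.9, 6.0, 6.1, 7.7, 7.8, 8.2.
n = 8.
P10: r = 1.7; ranks 1–2 are 5.1, 5.2; interpolating gives 5.17.
P90: r = 7.3; ranks 7–8 are 7.8, 8.2; interpolating gives 7.92.
Difference: 7.92 − 5.17 = 2.75.

2.75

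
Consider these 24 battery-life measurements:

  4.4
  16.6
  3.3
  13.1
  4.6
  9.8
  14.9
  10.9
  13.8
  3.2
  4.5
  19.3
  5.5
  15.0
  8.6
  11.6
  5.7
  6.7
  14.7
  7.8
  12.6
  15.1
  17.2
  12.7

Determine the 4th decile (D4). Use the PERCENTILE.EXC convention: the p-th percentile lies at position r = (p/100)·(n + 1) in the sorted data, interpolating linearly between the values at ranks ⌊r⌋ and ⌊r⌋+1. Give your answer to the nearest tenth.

Sorted: 3.2, 3.3, 4.4, 4.5, 4.6, 5.5, 5.7, 6.7, 7.8, 8.6, 9.8, 10.9, 11.6, 12.6, 12.7, 13.1, 13.8, 14.7, 14.9, 15.0, 15.1, 16.6, 17.2, 19.3.
n = 24.
r = (40/100)·(24 + 1) = 10.
r is an integer, so P40 is the value at rank 10: 8.6.

8.6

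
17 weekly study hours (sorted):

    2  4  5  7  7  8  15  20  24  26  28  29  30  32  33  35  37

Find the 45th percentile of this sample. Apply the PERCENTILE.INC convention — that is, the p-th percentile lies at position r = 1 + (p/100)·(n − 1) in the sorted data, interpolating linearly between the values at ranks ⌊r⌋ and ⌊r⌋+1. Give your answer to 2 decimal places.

20.80

n = 17.
r = 1 + (45/100)·(17 − 1) = 1 + 7.2 = 8.2.
Rank 8 is 20 and rank 9 is 24.
Interpolate: 20 + 0.2·(24 − 20) = 20 + 0.2·4 = 20.8.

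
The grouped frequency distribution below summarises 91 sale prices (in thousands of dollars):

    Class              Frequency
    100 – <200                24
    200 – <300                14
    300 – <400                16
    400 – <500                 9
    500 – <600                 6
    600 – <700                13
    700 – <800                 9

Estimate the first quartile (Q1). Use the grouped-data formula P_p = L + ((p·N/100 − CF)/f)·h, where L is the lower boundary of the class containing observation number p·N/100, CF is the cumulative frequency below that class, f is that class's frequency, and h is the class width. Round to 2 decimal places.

194.79

N = 91; target position k = 25/100 · 91 = 22.75.
Cumulative frequencies: 24, 38, 54, 63, 69, 82, 91.
Observation 22.75 falls in the class 100 – <200.
L = 100, CF = 0, f = 24, h = 100.
P25 = 100 + ((22.75 − 0)/24)·100 = 100 + 94.7917 = 194.792.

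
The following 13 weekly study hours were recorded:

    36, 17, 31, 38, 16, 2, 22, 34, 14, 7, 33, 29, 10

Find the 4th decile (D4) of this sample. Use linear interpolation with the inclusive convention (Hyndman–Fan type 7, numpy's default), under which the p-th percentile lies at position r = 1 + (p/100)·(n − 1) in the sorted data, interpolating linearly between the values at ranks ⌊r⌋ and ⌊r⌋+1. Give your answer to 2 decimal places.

16.80

Sorted: 2, 7, 10, 14, 16, 17, 22, 29, 31, 33, 34, 36, 38.
n = 13.
r = 1 + (40/100)·(13 − 1) = 1 + 4.8 = 5.8.
Rank 5 is 16 and rank 6 is 17.
Interpolate: 16 + 0.8·(17 − 16) = 16 + 0.8·1 = 16.8.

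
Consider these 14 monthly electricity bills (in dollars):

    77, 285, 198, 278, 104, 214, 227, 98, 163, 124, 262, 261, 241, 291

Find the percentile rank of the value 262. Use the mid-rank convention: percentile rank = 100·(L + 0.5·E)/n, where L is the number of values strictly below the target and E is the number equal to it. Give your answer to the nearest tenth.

Sorted: 77, 98, 104, 124, 163, 198, 214, 227, 241, 261, 262, 278, 285, 291.
Count below 262: L = 10; count equal: E = 1; n = 14.
Percentile rank = 100·(10 + 0.5·1)/14 = 100·10.5/14 = 75.

75.0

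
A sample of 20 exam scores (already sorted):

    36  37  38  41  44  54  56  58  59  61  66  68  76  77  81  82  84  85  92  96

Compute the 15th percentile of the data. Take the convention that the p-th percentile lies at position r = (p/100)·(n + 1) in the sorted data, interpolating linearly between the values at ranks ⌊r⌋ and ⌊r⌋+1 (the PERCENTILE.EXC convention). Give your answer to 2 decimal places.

n = 20.
r = (15/100)·(20 + 1) = 3.15.
Rank 3 is 38 and rank 4 is 41.
Interpolate: 38 + 0.15·(41 − 38) = 38 + 0.15·3 = 38.45.

38.45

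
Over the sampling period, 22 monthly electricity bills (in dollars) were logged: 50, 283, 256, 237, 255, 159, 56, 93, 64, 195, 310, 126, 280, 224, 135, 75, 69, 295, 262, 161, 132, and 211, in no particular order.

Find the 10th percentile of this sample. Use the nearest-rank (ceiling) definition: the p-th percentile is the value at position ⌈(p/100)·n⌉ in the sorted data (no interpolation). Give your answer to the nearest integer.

Sorted: 50, 56, 64, 69, 75, 93, 126, 132, 135, 159, 161, 195, 211, 224, 237, 255, 256, 262, 280, 283, 295, 310.
n = 22.
Position = ⌈10/100 · 22⌉ = ⌈2.2⌉ = 3.
The value at rank 3 is 64.

64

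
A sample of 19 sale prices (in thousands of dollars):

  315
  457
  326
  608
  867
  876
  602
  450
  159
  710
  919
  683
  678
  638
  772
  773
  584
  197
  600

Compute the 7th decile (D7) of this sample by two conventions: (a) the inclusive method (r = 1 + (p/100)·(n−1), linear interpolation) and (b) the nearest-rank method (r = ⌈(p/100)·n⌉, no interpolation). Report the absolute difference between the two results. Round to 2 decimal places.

Sorted: 159, 197, 315, 326, 450, 457, 584, 600, 602, 608, 638, 678, 683, 710, 772, 773, 867, 876, 919.
n = 19.
(a) r = 13.6; between ranks 13 (683) and 14 (710): 699.2.
(b) the nearest-rank method: rank 14 → 710.
|699.2 − 710| = 10.8.

10.80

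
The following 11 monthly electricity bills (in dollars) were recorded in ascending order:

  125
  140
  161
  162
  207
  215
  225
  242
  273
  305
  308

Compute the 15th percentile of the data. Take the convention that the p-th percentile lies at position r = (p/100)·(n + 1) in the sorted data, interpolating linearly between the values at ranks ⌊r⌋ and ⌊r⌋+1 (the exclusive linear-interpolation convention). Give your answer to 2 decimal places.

n = 11.
r = (15/100)·(11 + 1) = 1.8.
Rank 1 is 125 and rank 2 is 140.
Interpolate: 125 + 0.8·(140 − 125) = 125 + 0.8·15 = 137.

137.00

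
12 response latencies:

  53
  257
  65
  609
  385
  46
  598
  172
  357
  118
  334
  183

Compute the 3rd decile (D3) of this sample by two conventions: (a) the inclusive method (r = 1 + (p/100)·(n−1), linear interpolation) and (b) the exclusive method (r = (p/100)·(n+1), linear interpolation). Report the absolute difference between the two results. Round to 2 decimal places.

Sorted: 46, 53, 65, 118, 172, 183, 257, 334, 357, 385, 598, 609.
n = 12.
(a) r = 4.3; between ranks 4 (118) and 5 (172): 134.2.
(b) r = 3.9; between ranks 3 (65) and 4 (118): 112.7.
|134.2 − 112.7| = 21.5.

21.50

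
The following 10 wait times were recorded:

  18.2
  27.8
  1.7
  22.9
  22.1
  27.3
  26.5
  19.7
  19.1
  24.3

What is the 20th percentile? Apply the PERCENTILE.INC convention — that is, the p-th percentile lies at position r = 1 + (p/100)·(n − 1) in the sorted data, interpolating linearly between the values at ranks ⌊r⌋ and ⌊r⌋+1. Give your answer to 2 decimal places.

18.92

Sorted: 1.7, 18.2, 19.1, 19.7, 22.1, 22.9, 24.3, 26.5, 27.3, 27.8.
n = 10.
r = 1 + (20/100)·(10 − 1) = 1 + 1.8 = 2.8.
Rank 2 is 18.2 and rank 3 is 19.1.
Interpolate: 18.2 + 0.8·(19.1 − 18.2) = 18.2 + 0.8·0.9 = 18.92.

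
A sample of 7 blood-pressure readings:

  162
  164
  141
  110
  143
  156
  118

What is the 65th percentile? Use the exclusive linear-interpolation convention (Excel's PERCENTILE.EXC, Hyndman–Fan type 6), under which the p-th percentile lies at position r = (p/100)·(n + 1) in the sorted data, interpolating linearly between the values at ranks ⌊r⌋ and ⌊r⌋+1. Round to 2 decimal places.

157.20

Sorted: 110, 118, 141, 143, 156, 162, 164.
n = 7.
r = (65/100)·(7 + 1) = 5.2.
Rank 5 is 156 and rank 6 is 162.
Interpolate: 156 + 0.2·(162 − 156) = 156 + 0.2·6 = 157.2.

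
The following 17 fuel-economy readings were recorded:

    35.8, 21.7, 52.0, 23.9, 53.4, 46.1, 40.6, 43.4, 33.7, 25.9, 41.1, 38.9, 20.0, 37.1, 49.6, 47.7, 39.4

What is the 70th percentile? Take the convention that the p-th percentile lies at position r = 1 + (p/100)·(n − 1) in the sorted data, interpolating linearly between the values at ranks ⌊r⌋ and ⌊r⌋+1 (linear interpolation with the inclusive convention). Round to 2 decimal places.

43.94

Sorted: 20.0, 21.7, 23.9, 25.9, 33.7, 35.8, 37.1, 38.9, 39.4, 40.6, 41.1, 43.4, 46.1, 47.7, 49.6, 52.0, 53.4.
n = 17.
r = 1 + (70/100)·(17 − 1) = 1 + 11.2 = 12.2.
Rank 12 is 43.4 and rank 13 is 46.1.
Interpolate: 43.4 + 0.2·(46.1 − 43.4) = 43.4 + 0.2·2.7 = 43.94.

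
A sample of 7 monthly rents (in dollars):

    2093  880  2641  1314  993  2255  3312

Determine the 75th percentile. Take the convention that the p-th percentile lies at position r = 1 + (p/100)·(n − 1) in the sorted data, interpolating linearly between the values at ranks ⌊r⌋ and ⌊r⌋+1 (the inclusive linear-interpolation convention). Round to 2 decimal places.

2448.00

Sorted: 880, 993, 1314, 2093, 2255, 2641, 3312.
n = 7.
r = 1 + (75/100)·(7 − 1) = 1 + 4.5 = 5.5.
Rank 5 is 2255 and rank 6 is 2641.
Interpolate: 2255 + 0.5·(2641 − 2255) = 2255 + 0.5·386 = 2448.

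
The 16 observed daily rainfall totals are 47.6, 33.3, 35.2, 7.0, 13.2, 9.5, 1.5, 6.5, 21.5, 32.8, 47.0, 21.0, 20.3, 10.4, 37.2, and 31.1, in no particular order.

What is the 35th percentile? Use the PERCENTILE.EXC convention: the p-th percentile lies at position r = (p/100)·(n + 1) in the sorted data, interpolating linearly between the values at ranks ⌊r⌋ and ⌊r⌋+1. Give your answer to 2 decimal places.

Sorted: 1.5, 6.5, 7.0, 9.5, 10.4, 13.2, 20.3, 21.0, 21.5, 31.1, 32.8, 33.3, 35.2, 37.2, 47.0, 47.6.
n = 16.
r = (35/100)·(16 + 1) = 5.95.
Rank 5 is 10.4 and rank 6 is 13.2.
Interpolate: 10.4 + 0.95·(13.2 − 10.4) = 10.4 + 0.95·2.8 = 13.06.

13.06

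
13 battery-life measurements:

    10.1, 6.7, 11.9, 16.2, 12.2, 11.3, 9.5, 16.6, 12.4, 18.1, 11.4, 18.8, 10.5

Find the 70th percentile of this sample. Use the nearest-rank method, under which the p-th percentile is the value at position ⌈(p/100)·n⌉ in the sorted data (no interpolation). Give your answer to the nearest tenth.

16.2

Sorted: 6.7, 9.5, 10.1, 10.5, 11.3, 11.4, 11.9, 12.2, 12.4, 16.2, 16.6, 18.1, 18.8.
n = 13.
Position = ⌈70/100 · 13⌉ = ⌈9.1⌉ = 10.
The value at rank 10 is 16.2.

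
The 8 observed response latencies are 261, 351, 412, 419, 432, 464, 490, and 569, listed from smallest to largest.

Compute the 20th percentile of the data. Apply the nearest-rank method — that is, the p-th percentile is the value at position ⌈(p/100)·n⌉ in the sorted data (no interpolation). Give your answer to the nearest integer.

351

n = 8.
Position = ⌈20/100 · 8⌉ = ⌈1.6⌉ = 2.
The value at rank 2 is 351.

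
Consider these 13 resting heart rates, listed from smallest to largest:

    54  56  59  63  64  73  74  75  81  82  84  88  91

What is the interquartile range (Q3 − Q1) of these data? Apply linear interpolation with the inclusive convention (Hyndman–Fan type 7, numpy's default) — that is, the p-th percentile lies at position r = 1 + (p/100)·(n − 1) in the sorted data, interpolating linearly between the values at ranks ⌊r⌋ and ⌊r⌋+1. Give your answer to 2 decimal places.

19.00

n = 13.
P25: r = 4 (integer) → 63.
P75: r = 10 (integer) → 82.
Difference: 82 − 63 = 19.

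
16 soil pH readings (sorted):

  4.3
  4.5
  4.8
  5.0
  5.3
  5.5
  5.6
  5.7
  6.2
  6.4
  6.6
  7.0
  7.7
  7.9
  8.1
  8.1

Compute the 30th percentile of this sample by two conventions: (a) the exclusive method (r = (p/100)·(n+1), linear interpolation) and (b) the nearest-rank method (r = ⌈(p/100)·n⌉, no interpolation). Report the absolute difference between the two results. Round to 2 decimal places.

n = 16.
(a) r = 5.1; between ranks 5 (5.3) and 6 (5.5): 5.32.
(b) the nearest-rank method: rank 5 → 5.3.
|5.32 − 5.3| = 0.02.

0.02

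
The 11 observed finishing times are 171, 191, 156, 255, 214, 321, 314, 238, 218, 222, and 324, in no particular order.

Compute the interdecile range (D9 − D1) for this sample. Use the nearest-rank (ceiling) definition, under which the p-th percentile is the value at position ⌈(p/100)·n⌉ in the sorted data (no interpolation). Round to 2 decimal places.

Sorted: 156, 171, 191, 214, 218, 222, 238, 255, 314, 321, 324.
n = 11.
P10: rank ⌈10/100·11⌉ = 2 → 171.
P90: rank ⌈90/100·11⌉ = 10 → 321.
Difference: 321 − 171 = 150.

150.00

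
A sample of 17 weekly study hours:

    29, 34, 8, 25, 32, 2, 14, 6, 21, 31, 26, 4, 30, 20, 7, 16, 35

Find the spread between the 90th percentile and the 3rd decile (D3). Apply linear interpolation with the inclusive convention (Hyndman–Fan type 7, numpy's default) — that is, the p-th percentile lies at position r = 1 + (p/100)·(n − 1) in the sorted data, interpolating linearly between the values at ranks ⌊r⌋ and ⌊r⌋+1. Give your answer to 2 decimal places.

20.00

Sorted: 2, 4, 6, 7, 8, 14, 16, 20, 21, 25, 26, 29, 30, 31, 32, 34, 35.
n = 17.
P30: r = 5.8; ranks 5–6 are 8, 14; interpolating gives 12.8.
P90: r = 15.4; ranks 15–16 are 32, 34; interpolating gives 32.8.
Difference: 32.8 − 12.8 = 20.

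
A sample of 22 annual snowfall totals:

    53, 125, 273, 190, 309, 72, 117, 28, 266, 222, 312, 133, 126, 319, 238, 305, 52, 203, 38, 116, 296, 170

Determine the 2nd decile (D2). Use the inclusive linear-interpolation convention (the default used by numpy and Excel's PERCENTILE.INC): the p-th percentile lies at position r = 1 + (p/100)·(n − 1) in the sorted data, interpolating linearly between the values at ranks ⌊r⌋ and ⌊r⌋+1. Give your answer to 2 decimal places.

80.80

Sorted: 28, 38, 52, 53, 72, 116, 117, 125, 126, 133, 170, 190, 203, 222, 238, 266, 273, 296, 305, 309, 312, 319.
n = 22.
r = 1 + (20/100)·(22 − 1) = 1 + 4.2 = 5.2.
Rank 5 is 72 and rank 6 is 116.
Interpolate: 72 + 0.2·(116 − 72) = 72 + 0.2·44 = 80.8.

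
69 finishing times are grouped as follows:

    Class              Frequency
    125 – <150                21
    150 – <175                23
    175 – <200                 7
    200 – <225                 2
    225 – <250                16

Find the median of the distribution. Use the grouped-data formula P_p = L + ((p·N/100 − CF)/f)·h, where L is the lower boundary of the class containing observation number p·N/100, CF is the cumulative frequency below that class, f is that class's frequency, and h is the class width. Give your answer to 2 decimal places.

N = 69; target position k = 50/100 · 69 = 34.5.
Cumulative frequencies: 21, 44, 51, 53, 69.
Observation 34.5 falls in the class 150 – <175.
L = 150, CF = 21, f = 23, h = 25.
P50 = 150 + ((34.5 − 21)/23)·25 = 150 + 14.6739 = 164.674.

164.67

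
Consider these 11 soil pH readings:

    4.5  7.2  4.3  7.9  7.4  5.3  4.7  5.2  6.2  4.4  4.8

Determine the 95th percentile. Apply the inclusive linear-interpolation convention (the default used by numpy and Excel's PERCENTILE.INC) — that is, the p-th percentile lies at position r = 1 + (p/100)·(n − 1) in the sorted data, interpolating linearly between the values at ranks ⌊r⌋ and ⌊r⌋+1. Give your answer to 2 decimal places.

Sorted: 4.3, 4.4, 4.5, 4.7, 4.8, 5.2, 5.3, 6.2, 7.2, 7.4, 7.9.
n = 11.
r = 1 + (95/100)·(11 − 1) = 1 + 9.5 = 10.5.
Rank 10 is 7.4 and rank 11 is 7.9.
Interpolate: 7.4 + 0.5·(7.9 − 7.4) = 7.4 + 0.5·0.5 = 7.65.

7.65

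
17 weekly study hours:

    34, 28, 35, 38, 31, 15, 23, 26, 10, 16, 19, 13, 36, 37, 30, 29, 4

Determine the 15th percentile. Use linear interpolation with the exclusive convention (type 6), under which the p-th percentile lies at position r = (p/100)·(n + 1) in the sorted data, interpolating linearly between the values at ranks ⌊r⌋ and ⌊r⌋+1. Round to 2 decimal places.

12.10

Sorted: 4, 10, 13, 15, 16, 19, 23, 26, 28, 29, 30, 31, 34, 35, 36, 37, 38.
n = 17.
r = (15/100)·(17 + 1) = 2.7.
Rank 2 is 10 and rank 3 is 13.
Interpolate: 10 + 0.7·(13 − 10) = 10 + 0.7·3 = 12.1.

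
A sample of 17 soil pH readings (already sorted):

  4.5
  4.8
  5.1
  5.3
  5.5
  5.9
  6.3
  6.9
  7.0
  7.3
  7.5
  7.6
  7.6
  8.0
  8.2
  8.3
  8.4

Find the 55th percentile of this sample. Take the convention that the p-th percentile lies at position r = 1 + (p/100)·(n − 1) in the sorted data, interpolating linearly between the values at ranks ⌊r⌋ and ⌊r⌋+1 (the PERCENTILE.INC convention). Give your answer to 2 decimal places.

7.24

n = 17.
r = 1 + (55/100)·(17 − 1) = 1 + 8.8 = 9.8.
Rank 9 is 7.0 and rank 10 is 7.3.
Interpolate: 7.0 + 0.8·(7.3 − 7.0) = 7.0 + 0.8·0.3 = 7.24.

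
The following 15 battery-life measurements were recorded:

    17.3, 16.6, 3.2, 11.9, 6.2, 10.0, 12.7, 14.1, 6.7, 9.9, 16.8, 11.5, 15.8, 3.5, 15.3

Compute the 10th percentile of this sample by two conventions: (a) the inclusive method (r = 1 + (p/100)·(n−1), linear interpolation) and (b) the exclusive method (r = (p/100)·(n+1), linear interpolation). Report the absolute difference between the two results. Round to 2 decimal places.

Sorted: 3.2, 3.5, 6.2, 6.7, 9.9, 10.0, 11.5, 11.9, 12.7, 14.1, 15.3, 15.8, 16.6, 16.8, 17.3.
n = 15.
(a) r = 2.4; between ranks 2 (3.5) and 3 (6.2): 4.58.
(b) r = 1.6; between ranks 1 (3.2) and 2 (3.5): 3.38.
|4.58 − 3.38| = 1.2.

1.20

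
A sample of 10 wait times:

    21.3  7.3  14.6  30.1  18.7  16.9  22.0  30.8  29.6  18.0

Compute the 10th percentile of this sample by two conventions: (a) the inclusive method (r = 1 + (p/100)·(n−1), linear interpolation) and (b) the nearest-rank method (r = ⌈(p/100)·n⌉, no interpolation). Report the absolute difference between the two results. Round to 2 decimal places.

6.57

Sorted: 7.3, 14.6, 16.9, 18.0, 18.7, 21.3, 22.0, 29.6, 30.1, 30.8.
n = 10.
(a) r = 1.9; between ranks 1 (7.3) and 2 (14.6): 13.87.
(b) the nearest-rank method: rank 1 → 7.3.
|13.87 − 7.3| = 6.57.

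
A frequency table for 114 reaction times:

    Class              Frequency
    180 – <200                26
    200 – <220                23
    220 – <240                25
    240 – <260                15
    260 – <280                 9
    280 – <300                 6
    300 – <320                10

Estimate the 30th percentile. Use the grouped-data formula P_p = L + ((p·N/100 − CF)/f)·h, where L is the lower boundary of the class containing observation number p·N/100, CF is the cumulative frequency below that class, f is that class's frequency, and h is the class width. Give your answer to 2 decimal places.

N = 114; target position k = 30/100 · 114 = 34.2.
Cumulative frequencies: 26, 49, 74, 89, 98, 104, 114.
Observation 34.2 falls in the class 200 – <220.
L = 200, CF = 26, f = 23, h = 20.
P30 = 200 + ((34.2 − 26)/23)·20 = 200 + 7.13043 = 207.13.

207.13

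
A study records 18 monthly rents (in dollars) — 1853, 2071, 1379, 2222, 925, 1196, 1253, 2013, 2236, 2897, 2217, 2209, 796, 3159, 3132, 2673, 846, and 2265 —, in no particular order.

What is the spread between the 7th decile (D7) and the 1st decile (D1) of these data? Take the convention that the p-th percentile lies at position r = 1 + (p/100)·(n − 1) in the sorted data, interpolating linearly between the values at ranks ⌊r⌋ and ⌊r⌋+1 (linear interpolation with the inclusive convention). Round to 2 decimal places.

Sorted: 796, 846, 925, 1196, 1253, 1379, 1853, 2013, 2071, 2209, 2217, 2222, 2236, 2265, 2673, 2897, 3132, 3159.
n = 18.
P10: r = 2.7; ranks 2–3 are 846, 925; interpolating gives 901.3.
P70: r = 12.9; ranks 12–13 are 2222, 2236; interpolating gives 2234.6.
Difference: 2234.6 − 901.3 = 1333.3.

1333.30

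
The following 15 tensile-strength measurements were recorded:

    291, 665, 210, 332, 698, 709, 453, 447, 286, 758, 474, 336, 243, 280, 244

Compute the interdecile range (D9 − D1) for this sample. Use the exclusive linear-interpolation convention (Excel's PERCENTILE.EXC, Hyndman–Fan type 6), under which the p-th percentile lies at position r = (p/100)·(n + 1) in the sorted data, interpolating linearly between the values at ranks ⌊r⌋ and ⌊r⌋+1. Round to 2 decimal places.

498.80

Sorted: 210, 243, 244, 280, 286, 291, 332, 336, 447, 453, 474, 665, 698, 709, 758.
n = 15.
P10: r = 1.6; ranks 1–2 are 210, 243; interpolating gives 229.8.
P90: r = 14.4; ranks 14–15 are 709, 758; interpolating gives 728.6.
Difference: 728.6 − 229.8 = 498.8.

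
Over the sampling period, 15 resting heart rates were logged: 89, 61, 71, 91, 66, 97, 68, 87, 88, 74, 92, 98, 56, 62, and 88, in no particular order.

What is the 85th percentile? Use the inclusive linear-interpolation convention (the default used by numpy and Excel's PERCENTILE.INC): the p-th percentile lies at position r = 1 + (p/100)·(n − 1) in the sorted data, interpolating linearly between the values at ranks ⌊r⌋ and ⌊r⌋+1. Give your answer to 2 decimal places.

Sorted: 56, 61, 62, 66, 68, 71, 74, 87, 88, 88, 89, 91, 92, 97, 98.
n = 15.
r = 1 + (85/100)·(15 − 1) = 1 + 11.9 = 12.9.
Rank 12 is 91 and rank 13 is 92.
Interpolate: 91 + 0.9·(92 − 91) = 91 + 0.9·1 = 91.9.

91.90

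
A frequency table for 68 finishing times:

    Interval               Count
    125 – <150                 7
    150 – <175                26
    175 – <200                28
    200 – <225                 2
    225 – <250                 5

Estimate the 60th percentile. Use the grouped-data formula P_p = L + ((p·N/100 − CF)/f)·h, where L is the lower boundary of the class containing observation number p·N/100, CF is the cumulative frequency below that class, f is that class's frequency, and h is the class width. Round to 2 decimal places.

N = 68; target position k = 60/100 · 68 = 40.8.
Cumulative frequencies: 7, 33, 61, 63, 68.
Observation 40.8 falls in the class 175 – <200.
L = 175, CF = 33, f = 28, h = 25.
P60 = 175 + ((40.8 − 33)/28)·25 = 175 + 6.96429 = 181.964.

181.96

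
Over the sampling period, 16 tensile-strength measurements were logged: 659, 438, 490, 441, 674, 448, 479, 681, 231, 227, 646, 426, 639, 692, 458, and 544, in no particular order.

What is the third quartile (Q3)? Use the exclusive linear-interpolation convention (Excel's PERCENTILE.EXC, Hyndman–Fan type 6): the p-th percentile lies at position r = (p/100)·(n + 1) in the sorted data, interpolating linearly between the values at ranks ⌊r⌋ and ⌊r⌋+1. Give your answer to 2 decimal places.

655.75

Sorted: 227, 231, 426, 438, 441, 448, 458, 479, 490, 544, 639, 646, 659, 674, 681, 692.
n = 16.
r = (75/100)·(16 + 1) = 12.75.
Rank 12 is 646 and rank 13 is 659.
Interpolate: 646 + 0.75·(659 − 646) = 646 + 0.75·13 = 655.75.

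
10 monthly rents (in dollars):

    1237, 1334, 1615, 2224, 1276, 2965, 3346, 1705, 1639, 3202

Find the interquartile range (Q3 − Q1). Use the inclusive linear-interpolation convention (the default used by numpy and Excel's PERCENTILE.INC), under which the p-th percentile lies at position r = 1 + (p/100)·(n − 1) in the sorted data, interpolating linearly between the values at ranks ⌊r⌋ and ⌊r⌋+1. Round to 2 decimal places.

1375.50

Sorted: 1237, 1276, 1334, 1615, 1639, 1705, 2224, 2965, 3202, 3346.
n = 10.
P25: r = 3.25; ranks 3–4 are 1334, 1615; interpolating gives 1404.25.
P75: r = 7.75; ranks 7–8 are 2224, 2965; interpolating gives 2779.75.
Difference: 2779.75 − 1404.25 = 1375.5.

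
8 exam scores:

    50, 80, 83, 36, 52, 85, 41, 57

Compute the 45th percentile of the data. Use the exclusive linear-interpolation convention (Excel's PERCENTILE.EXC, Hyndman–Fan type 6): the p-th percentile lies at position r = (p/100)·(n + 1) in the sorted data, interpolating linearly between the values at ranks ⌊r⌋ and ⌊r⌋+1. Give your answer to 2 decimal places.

52.25

Sorted: 36, 41, 50, 52, 57, 80, 83, 85.
n = 8.
r = (45/100)·(8 + 1) = 4.05.
Rank 4 is 52 and rank 5 is 57.
Interpolate: 52 + 0.05·(57 − 52) = 52 + 0.05·5 = 52.25.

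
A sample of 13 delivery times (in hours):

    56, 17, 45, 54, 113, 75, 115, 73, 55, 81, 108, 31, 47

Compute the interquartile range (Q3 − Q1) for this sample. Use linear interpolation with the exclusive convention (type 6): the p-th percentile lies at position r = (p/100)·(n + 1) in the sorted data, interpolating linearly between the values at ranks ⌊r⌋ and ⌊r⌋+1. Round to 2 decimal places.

Sorted: 17, 31, 45, 47, 54, 55, 56, 73, 75, 81, 108, 113, 115.
n = 13.
P25: r = 3.5; ranks 3–4 are 45, 47; interpolating gives 46.
P75: r = 10.5; ranks 10–11 are 81, 108; interpolating gives 94.5.
Difference: 94.5 − 46 = 48.5.

48.50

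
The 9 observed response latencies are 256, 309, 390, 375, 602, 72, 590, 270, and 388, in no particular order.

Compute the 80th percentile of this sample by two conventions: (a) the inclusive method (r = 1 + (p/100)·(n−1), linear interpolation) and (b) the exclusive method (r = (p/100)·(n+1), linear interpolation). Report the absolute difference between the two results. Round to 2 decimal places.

120.00

Sorted: 72, 256, 270, 309, 375, 388, 390, 590, 602.
n = 9.
(a) r = 7.4; between ranks 7 (390) and 8 (590): 470.
(b) r = 8 → value at rank 8 = 590.
|470 − 590| = 120.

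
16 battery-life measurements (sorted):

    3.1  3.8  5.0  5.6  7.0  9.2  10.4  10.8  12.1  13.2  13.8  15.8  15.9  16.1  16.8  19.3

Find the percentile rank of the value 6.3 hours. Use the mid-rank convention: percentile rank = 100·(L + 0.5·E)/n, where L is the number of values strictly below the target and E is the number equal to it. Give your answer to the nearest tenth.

Count below 6.3: L = 4; count equal: E = 0; n = 16.
Percentile rank = 100·(4 + 0.5·0)/16 = 100·4/16 = 25.

25.0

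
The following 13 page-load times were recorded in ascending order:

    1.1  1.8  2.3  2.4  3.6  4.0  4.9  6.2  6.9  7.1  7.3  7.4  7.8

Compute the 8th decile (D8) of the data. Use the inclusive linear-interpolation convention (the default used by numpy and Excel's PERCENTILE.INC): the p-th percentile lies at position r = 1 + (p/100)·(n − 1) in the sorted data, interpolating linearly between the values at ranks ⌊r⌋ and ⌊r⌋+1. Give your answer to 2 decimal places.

n = 13.
r = 1 + (80/100)·(13 − 1) = 1 + 9.6 = 10.6.
Rank 10 is 7.1 and rank 11 is 7.3.
Interpolate: 7.1 + 0.6·(7.3 − 7.1) = 7.1 + 0.6·0.2 = 7.22.

7.22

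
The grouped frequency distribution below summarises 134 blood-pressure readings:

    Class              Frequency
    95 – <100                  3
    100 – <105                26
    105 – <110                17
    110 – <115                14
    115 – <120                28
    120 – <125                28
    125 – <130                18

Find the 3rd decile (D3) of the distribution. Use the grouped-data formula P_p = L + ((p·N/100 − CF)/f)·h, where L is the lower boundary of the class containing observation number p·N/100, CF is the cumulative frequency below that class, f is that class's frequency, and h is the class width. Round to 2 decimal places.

108.29

N = 134; target position k = 30/100 · 134 = 40.2.
Cumulative frequencies: 3, 29, 46, 60, 88, 116, 134.
Observation 40.2 falls in the class 105 – <110.
L = 105, CF = 29, f = 17, h = 5.
P30 = 105 + ((40.2 − 29)/17)·5 = 105 + 3.29412 = 108.294.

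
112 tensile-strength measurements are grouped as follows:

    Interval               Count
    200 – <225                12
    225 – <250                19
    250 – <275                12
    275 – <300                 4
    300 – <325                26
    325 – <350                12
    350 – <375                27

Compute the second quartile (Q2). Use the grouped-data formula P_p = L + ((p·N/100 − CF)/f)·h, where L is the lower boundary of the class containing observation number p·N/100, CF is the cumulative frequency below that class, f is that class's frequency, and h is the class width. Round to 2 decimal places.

N = 112; target position k = 50/100 · 112 = 56.
Cumulative frequencies: 12, 31, 43, 47, 73, 85, 112.
Observation 56 falls in the class 300 – <325.
L = 300, CF = 47, f = 26, h = 25.
P50 = 300 + ((56 − 47)/26)·25 = 300 + 8.65385 = 308.654.

308.65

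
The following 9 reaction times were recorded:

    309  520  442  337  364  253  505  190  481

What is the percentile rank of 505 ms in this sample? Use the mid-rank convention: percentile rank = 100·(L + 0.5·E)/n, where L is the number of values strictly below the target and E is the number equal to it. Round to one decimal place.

Sorted: 190, 253, 309, 337, 364, 442, 481, 505, 520.
Count below 505: L = 7; count equal: E = 1; n = 9.
Percentile rank = 100·(7 + 0.5·1)/9 = 100·7.5/9 = 83.33.

83.3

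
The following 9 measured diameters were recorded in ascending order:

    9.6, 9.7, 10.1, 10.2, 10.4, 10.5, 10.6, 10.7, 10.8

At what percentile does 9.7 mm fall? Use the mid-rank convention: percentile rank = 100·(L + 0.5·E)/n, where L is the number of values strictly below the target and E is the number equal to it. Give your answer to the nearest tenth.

Count below 9.7: L = 1; count equal: E = 1; n = 9.
Percentile rank = 100·(1 + 0.5·1)/9 = 100·1.5/9 = 16.67.

16.7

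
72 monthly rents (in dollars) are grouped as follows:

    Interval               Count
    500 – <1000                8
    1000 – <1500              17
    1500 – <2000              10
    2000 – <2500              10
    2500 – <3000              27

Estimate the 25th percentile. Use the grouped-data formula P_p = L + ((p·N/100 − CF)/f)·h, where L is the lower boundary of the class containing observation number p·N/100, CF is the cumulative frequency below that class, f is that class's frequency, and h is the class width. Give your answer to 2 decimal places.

N = 72; target position k = 25/100 · 72 = 18.
Cumulative frequencies: 8, 25, 35, 45, 72.
Observation 18 falls in the class 1000 – <1500.
L = 1000, CF = 8, f = 17, h = 500.
P25 = 1000 + ((18 − 8)/17)·500 = 1000 + 294.118 = 1294.12.

1294.12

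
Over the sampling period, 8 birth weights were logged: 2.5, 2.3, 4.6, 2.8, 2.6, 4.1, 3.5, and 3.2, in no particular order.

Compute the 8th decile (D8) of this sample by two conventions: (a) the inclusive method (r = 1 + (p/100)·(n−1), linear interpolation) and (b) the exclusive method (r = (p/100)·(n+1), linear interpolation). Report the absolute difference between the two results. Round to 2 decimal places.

0.34

Sorted: 2.3, 2.5, 2.6, 2.8, 3.2, 3.5, 4.1, 4.6.
n = 8.
(a) r = 6.6; between ranks 6 (3.5) and 7 (4.1): 3.86.
(b) r = 7.2; between ranks 7 (4.1) and 8 (4.6): 4.2.
|3.86 − 4.2| = 0.34.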